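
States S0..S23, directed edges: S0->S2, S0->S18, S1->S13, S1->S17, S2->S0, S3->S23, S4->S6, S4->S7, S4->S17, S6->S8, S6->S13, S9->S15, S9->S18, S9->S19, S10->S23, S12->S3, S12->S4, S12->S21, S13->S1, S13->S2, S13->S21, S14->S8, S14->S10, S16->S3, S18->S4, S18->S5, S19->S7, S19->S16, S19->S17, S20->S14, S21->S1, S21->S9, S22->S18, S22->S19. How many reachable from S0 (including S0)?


BFS from S0:
  layer 0: {S0}
  layer 1: {S2, S18}
  layer 2: {S4, S5}
  layer 3: {S6, S7, S17}
  layer 4: {S8, S13}
  layer 5: {S1, S21}
  layer 6: {S9}
  layer 7: {S15, S19}
  layer 8: {S16}
  layer 9: {S3}
  layer 10: {S23}
Reachable set: {S0, S1, S2, S3, S4, S5, S6, S7, S8, S9, S13, S15, S16, S17, S18, S19, S21, S23}
Count = 18

18


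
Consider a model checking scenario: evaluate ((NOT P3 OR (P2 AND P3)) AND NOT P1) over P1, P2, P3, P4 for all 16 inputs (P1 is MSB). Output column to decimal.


Formula: ((NOT P3 OR (P2 AND P3)) AND NOT P1) over P1, P2, P3, P4 (16 rows)
Evaluate each row (bits = P1,P2,P3,P4, MSB first):
  row 0 [0000]: ((NOT 0 OR (0 AND 0)) AND NOT 0) -> 1
  row 1 [0001]: ((NOT 0 OR (0 AND 0)) AND NOT 0) -> 1
  row 2 [0010]: ((NOT 1 OR (0 AND 1)) AND NOT 0) -> 0
  row 3 [0011]: ((NOT 1 OR (0 AND 1)) AND NOT 0) -> 0
  row 4 [0100]: ((NOT 0 OR (1 AND 0)) AND NOT 0) -> 1
  row 5 [0101]: ((NOT 0 OR (1 AND 0)) AND NOT 0) -> 1
  row 6 [0110]: ((NOT 1 OR (1 AND 1)) AND NOT 0) -> 1
  row 7 [0111]: ((NOT 1 OR (1 AND 1)) AND NOT 0) -> 1
  row 8 [1000]: ((NOT 0 OR (0 AND 0)) AND NOT 1) -> 0
  row 9 [1001]: ((NOT 0 OR (0 AND 0)) AND NOT 1) -> 0
  row 10 [1010]: ((NOT 1 OR (0 AND 1)) AND NOT 1) -> 0
  row 11 [1011]: ((NOT 1 OR (0 AND 1)) AND NOT 1) -> 0
  row 12 [1100]: ((NOT 0 OR (1 AND 0)) AND NOT 1) -> 0
  row 13 [1101]: ((NOT 0 OR (1 AND 0)) AND NOT 1) -> 0
  row 14 [1110]: ((NOT 1 OR (1 AND 1)) AND NOT 1) -> 0
  row 15 [1111]: ((NOT 1 OR (1 AND 1)) AND NOT 1) -> 0
Full result column, 4 rows per line (P1,P2 fixed per line; P3,P4 runs 00..11 left to right):
  rows 0-3 [P1,P2=00]: 1100  = hex C
  rows 4-7 [P1,P2=01]: 1111  = hex F
  rows 8-11 [P1,P2=10]: 0000  = hex 0
  rows 12-15 [P1,P2=11]: 0000  = hex 0
Output column (row 0 .. row 15) = 1100111100000000
Output column grouped in 4s = 1100 1111 0000 0000 = 0xCF00
Convert to decimal digit by digit (value = value*16 + digit):
  C -> 12
  12*16 + 15 (F) = 207
  207*16 + 0 = 3312
  3312*16 + 0 = 52992
Decimal = 52992

52992


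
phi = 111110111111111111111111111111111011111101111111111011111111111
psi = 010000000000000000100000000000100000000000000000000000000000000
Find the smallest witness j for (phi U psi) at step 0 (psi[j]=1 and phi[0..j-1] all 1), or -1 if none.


(phi U psi) at 0: need smallest j with psi[j]=1 and phi[i]=1 for all i in [0,j).
Scan from step 0:
  step 0: phi=1, psi=0 -> continue
  step 1: psi=1 and phi held for [0,1) -> witness found
Witness step = 1

1


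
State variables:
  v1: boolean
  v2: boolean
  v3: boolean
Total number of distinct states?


State space = product of domain sizes of all variables.
Domain sizes:
  v1 (boolean): 2
  v2 (boolean): 2
  v3 (boolean): 2
Product = 2 * 2 * 2 = 8

8


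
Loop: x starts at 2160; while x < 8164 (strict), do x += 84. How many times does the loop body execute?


Step 1: x goes from 2160 toward 8164 by 84; the body runs while x<8164, so iterations = ceil((bound-start)/step)
Step 2: Distance=6004
Step 3: ceil(6004/84)=72

72


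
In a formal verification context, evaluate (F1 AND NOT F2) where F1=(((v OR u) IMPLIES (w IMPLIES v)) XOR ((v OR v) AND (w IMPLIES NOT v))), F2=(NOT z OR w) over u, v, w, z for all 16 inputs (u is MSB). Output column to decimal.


F1 = (((v OR u) IMPLIES (w IMPLIES v)) XOR ((v OR v) AND (w IMPLIES NOT v)))
F2 = (NOT z OR w)
Counterexample to F1=>F2 is where F1=1 and F2=0.
Evaluate each row (bits = u,v,w,z, MSB first):
  row 0 [0000]: F1=1 F2=1 -> F1&~F2 -> 0
  row 1 [0001]: F1=1 F2=0 -> F1&~F2 -> 1
  row 2 [0010]: F1=1 F2=1 -> F1&~F2 -> 0
  row 3 [0011]: F1=1 F2=1 -> F1&~F2 -> 0
  row 4 [0100]: F1=0 F2=1 -> F1&~F2 -> 0
  row 5 [0101]: F1=0 F2=0 -> F1&~F2 -> 0
  row 6 [0110]: F1=1 F2=1 -> F1&~F2 -> 0
  row 7 [0111]: F1=1 F2=1 -> F1&~F2 -> 0
  row 8 [1000]: F1=1 F2=1 -> F1&~F2 -> 0
  row 9 [1001]: F1=1 F2=0 -> F1&~F2 -> 1
  row 10 [1010]: F1=0 F2=1 -> F1&~F2 -> 0
  row 11 [1011]: F1=0 F2=1 -> F1&~F2 -> 0
  row 12 [1100]: F1=0 F2=1 -> F1&~F2 -> 0
  row 13 [1101]: F1=0 F2=0 -> F1&~F2 -> 0
  row 14 [1110]: F1=1 F2=1 -> F1&~F2 -> 0
  row 15 [1111]: F1=1 F2=1 -> F1&~F2 -> 0
Full result column, 4 rows per line (u,v fixed per line; w,z runs 00..11 left to right):
  rows 0-3 [u,v=00]: 0100  = hex 4
  rows 4-7 [u,v=01]: 0000  = hex 0
  rows 8-11 [u,v=10]: 0100  = hex 4
  rows 12-15 [u,v=11]: 0000  = hex 0
Counterexample vector (row 0 .. row 15) = 0100000001000000
Output column grouped in 4s = 0100 0000 0100 0000 = 0x4040
Convert to decimal digit by digit (value = value*16 + digit):
  4 -> 4
  4*16 + 0 = 64
  64*16 + 4 = 1028
  1028*16 + 0 = 16448
Decimal = 16448

16448


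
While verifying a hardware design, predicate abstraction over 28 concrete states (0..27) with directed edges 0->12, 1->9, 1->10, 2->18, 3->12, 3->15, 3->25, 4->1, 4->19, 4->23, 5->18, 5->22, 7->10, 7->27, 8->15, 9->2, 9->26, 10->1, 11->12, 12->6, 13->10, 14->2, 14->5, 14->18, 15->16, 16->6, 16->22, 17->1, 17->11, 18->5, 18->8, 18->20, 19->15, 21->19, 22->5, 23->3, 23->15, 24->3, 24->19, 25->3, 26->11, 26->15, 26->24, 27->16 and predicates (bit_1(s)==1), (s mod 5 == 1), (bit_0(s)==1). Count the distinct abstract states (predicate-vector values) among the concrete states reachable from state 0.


BFS from 0:
Concrete reachable: {0, 6, 12}
Abstract via predicates (bit_1(s)==1), (s mod 5 == 1), (bit_0(s)==1):
  (0,0,0) <- {0, 12}
  (1,1,0) <- {6}
Distinct abstract states = 2

2


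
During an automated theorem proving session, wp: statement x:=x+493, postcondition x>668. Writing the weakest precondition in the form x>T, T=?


Formula: wp(x:=E, P) = P[E/x] (substitute E for x in postcondition)
Step 1: Postcondition: x>668
Step 2: Substitute x+493 for x: x+493>668
Step 3: Solve for x: x > 668-493 = 175

175


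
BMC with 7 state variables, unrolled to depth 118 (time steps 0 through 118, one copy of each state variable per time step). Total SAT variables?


BMC unrolls to depth k, creating one copy of each state var for steps 0..k.
Step count = 118 + 1 = 119 (steps 0 through 118)
Vars per step = 7
Total = 7 * 119 = 833

833


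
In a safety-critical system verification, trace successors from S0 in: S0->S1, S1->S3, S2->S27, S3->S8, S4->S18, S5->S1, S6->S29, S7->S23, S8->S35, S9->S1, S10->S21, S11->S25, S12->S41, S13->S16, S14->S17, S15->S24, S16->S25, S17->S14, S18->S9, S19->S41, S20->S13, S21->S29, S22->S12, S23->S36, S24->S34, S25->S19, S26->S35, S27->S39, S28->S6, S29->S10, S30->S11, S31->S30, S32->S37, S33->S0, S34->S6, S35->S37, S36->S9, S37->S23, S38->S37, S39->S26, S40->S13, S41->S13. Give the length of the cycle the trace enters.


Trace from S0 until a state repeats:
  S0 -> S1 -> S3 -> S8 -> S35 -> S37 -> S23 -> S36 -> S9 -> S1
S1 first seen at step 1, revisited at step 9.
Cycle length = 9 - 1 = 8

8


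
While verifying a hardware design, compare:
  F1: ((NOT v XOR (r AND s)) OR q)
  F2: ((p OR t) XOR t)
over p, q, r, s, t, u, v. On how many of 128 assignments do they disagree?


F1 = ((NOT v XOR (r AND s)) OR q)
F2 = ((p OR t) XOR t)
Evaluate both on each of 128 rows (bits = p,q,r,s,t,u,v):
  row 0 [0000000]: F1=1 F2=0 (differ) -> 1
  row 1 [0000001]: F1=0 F2=0 -> 0
  row 2 [0000010]: F1=1 F2=0 (differ) -> 1
  row 3 [0000011]: F1=0 F2=0 -> 0
  row 4 [0000100]: F1=1 F2=0 (differ) -> 1
  (every remaining row is evaluated the same way; all 128 results are listed next)
Full result column, 8 rows per line (p,q,r,s fixed per line; t,u,v runs 000..111 left to right):
  rows 0-7 [p,q,r,s=0000]: 10101010  (ones: 4)
  rows 8-15 [p,q,r,s=0001]: 10101010  (ones: 4)
  rows 16-23 [p,q,r,s=0010]: 10101010  (ones: 4)
  rows 24-31 [p,q,r,s=0011]: 01010101  (ones: 4)
  rows 32-39 [p,q,r,s=0100]: 11111111  (ones: 8)
  rows 40-47 [p,q,r,s=0101]: 11111111  (ones: 8)
  rows 48-55 [p,q,r,s=0110]: 11111111  (ones: 8)
  rows 56-63 [p,q,r,s=0111]: 11111111  (ones: 8)
  rows 64-71 [p,q,r,s=1000]: 01011010  (ones: 4)
  rows 72-79 [p,q,r,s=1001]: 01011010  (ones: 4)
  rows 80-87 [p,q,r,s=1010]: 01011010  (ones: 4)
  rows 88-95 [p,q,r,s=1011]: 10100101  (ones: 4)
  rows 96-103 [p,q,r,s=1100]: 00001111  (ones: 4)
  rows 104-111 [p,q,r,s=1101]: 00001111  (ones: 4)
  rows 112-119 [p,q,r,s=1110]: 00001111  (ones: 4)
  rows 120-127 [p,q,r,s=1111]: 00001111  (ones: 4)
Disagreements = 4+4+4+4+8+8+8+8+4+4+4+4+4+4+4+4 = 80

80


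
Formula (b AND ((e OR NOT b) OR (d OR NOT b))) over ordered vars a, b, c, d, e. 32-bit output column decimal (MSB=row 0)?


Formula: (b AND ((e OR NOT b) OR (d OR NOT b))) over a, b, c, d, e (32 rows)
Evaluate each row (bits = a,b,c,d,e, MSB first):
  row 0 [00000]: (0 AND ((0 OR NOT 0) OR (0 OR NOT 0))) -> 0
  row 1 [00001]: (0 AND ((1 OR NOT 0) OR (0 OR NOT 0))) -> 0
  row 2 [00010]: (0 AND ((0 OR NOT 0) OR (1 OR NOT 0))) -> 0
  row 3 [00011]: (0 AND ((1 OR NOT 0) OR (1 OR NOT 0))) -> 0
  row 4 [00100]: (0 AND ((0 OR NOT 0) OR (0 OR NOT 0))) -> 0
  row 5 [00101]: (0 AND ((1 OR NOT 0) OR (0 OR NOT 0))) -> 0
  row 6 [00110]: (0 AND ((0 OR NOT 0) OR (1 OR NOT 0))) -> 0
  row 7 [00111]: (0 AND ((1 OR NOT 0) OR (1 OR NOT 0))) -> 0
  row 8 [01000]: (1 AND ((0 OR NOT 1) OR (0 OR NOT 1))) -> 0
  row 9 [01001]: (1 AND ((1 OR NOT 1) OR (0 OR NOT 1))) -> 1
  row 10 [01010]: (1 AND ((0 OR NOT 1) OR (1 OR NOT 1))) -> 1
  row 11 [01011]: (1 AND ((1 OR NOT 1) OR (1 OR NOT 1))) -> 1
  row 12 [01100]: (1 AND ((0 OR NOT 1) OR (0 OR NOT 1))) -> 0
  row 13 [01101]: (1 AND ((1 OR NOT 1) OR (0 OR NOT 1))) -> 1
  row 14 [01110]: (1 AND ((0 OR NOT 1) OR (1 OR NOT 1))) -> 1
  row 15 [01111]: (1 AND ((1 OR NOT 1) OR (1 OR NOT 1))) -> 1
  row 16 [10000]: (0 AND ((0 OR NOT 0) OR (0 OR NOT 0))) -> 0
  row 17 [10001]: (0 AND ((1 OR NOT 0) OR (0 OR NOT 0))) -> 0
  row 18 [10010]: (0 AND ((0 OR NOT 0) OR (1 OR NOT 0))) -> 0
  row 19 [10011]: (0 AND ((1 OR NOT 0) OR (1 OR NOT 0))) -> 0
  row 20 [10100]: (0 AND ((0 OR NOT 0) OR (0 OR NOT 0))) -> 0
  row 21 [10101]: (0 AND ((1 OR NOT 0) OR (0 OR NOT 0))) -> 0
  row 22 [10110]: (0 AND ((0 OR NOT 0) OR (1 OR NOT 0))) -> 0
  row 23 [10111]: (0 AND ((1 OR NOT 0) OR (1 OR NOT 0))) -> 0
  row 24 [11000]: (1 AND ((0 OR NOT 1) OR (0 OR NOT 1))) -> 0
  row 25 [11001]: (1 AND ((1 OR NOT 1) OR (0 OR NOT 1))) -> 1
  row 26 [11010]: (1 AND ((0 OR NOT 1) OR (1 OR NOT 1))) -> 1
  row 27 [11011]: (1 AND ((1 OR NOT 1) OR (1 OR NOT 1))) -> 1
  row 28 [11100]: (1 AND ((0 OR NOT 1) OR (0 OR NOT 1))) -> 0
  row 29 [11101]: (1 AND ((1 OR NOT 1) OR (0 OR NOT 1))) -> 1
  row 30 [11110]: (1 AND ((0 OR NOT 1) OR (1 OR NOT 1))) -> 1
  row 31 [11111]: (1 AND ((1 OR NOT 1) OR (1 OR NOT 1))) -> 1
Full result column, 4 rows per line (a,b,c fixed per line; d,e runs 00..11 left to right):
  rows 0-3 [a,b,c=000]: 0000  = hex 0
  rows 4-7 [a,b,c=001]: 0000  = hex 0
  rows 8-11 [a,b,c=010]: 0111  = hex 7
  rows 12-15 [a,b,c=011]: 0111  = hex 7
  rows 16-19 [a,b,c=100]: 0000  = hex 0
  rows 20-23 [a,b,c=101]: 0000  = hex 0
  rows 24-27 [a,b,c=110]: 0111  = hex 7
  rows 28-31 [a,b,c=111]: 0111  = hex 7
Output column (row 0 .. row 31) = 00000000011101110000000001110111
Output column grouped in 4s = 0000 0000 0111 0111 0000 0000 0111 0111 = 0x00770077
Convert to decimal digit by digit (value = value*16 + digit):
  0 -> 0
  0*16 + 0 = 0
  0*16 + 7 = 7
  7*16 + 7 = 119
  119*16 + 0 = 1904
  1904*16 + 0 = 30464
  30464*16 + 7 = 487431
  487431*16 + 7 = 7798903
Decimal = 7798903

7798903


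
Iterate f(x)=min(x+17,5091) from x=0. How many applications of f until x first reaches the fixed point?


Step 1: x=0, cap=5091, increment=17
Step 2: x grows by 17 each step until capped at 5091; fixed point is x=5091
Step 3: iterations = ceil(5091/17) = 300

300


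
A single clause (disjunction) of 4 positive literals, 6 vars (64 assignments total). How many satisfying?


Step 1: Total=2^6=64
Step 2: Unsat when all 4 false: 2^2=4
Step 3: Sat=64-4=60

60


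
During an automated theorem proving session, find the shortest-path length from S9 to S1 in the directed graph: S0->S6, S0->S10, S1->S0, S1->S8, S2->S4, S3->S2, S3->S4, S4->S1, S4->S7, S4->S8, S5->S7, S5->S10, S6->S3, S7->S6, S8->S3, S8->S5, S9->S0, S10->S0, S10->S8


BFS layer-by-layer from S9:
  dist 0: {S9}
  dist 1: {S0}
  dist 2: {S6, S10}
  dist 3: {S3, S8}
  dist 4: {S2, S4, S5}
  dist 5: {S1, S7}
  -> S1 reached at distance 5
Shortest path length = 5

5


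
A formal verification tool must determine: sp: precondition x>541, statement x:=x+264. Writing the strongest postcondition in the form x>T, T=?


Formula: sp(P, x:=E) = exists old_x. (x = E[old_x/x]) AND P[old_x/x] (old_x is the value of x before the assignment; eliminate old_x by solving x = E[old_x/x] for old_x)
Step 1: Precondition P: x>541, i.e. old_x > 541
Step 2: Assignment gives x = old_x + 264, so old_x = x - 264
Step 3: Substitute into P: x - 264 > 541
Step 4: Simplify: x > 541+264 = 805

805


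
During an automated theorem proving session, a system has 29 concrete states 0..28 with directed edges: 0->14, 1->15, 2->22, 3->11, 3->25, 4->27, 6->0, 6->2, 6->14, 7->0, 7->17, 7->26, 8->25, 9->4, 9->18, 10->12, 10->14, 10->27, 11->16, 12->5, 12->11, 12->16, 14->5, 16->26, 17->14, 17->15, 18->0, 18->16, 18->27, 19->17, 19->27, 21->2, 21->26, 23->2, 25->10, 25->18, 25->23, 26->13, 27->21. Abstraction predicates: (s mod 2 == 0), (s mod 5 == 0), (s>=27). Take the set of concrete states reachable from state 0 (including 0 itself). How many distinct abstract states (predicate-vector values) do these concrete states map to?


BFS from 0:
Concrete reachable: {0, 5, 14}
Abstract via predicates (s mod 2 == 0), (s mod 5 == 0), (s>=27):
  (0,1,0) <- {5}
  (1,0,0) <- {14}
  (1,1,0) <- {0}
Distinct abstract states = 3

3


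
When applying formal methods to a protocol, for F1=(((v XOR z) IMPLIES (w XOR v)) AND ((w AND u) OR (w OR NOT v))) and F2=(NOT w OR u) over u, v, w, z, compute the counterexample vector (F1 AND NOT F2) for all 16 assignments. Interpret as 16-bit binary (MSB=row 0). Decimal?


F1 = (((v XOR z) IMPLIES (w XOR v)) AND ((w AND u) OR (w OR NOT v)))
F2 = (NOT w OR u)
Counterexample to F1=>F2 is where F1=1 and F2=0.
Evaluate each row (bits = u,v,w,z, MSB first):
  row 0 [0000]: F1=1 F2=1 -> F1&~F2 -> 0
  row 1 [0001]: F1=0 F2=1 -> F1&~F2 -> 0
  row 2 [0010]: F1=1 F2=0 -> F1&~F2 -> 1
  row 3 [0011]: F1=1 F2=0 -> F1&~F2 -> 1
  row 4 [0100]: F1=0 F2=1 -> F1&~F2 -> 0
  row 5 [0101]: F1=0 F2=1 -> F1&~F2 -> 0
  row 6 [0110]: F1=0 F2=0 -> F1&~F2 -> 0
  row 7 [0111]: F1=1 F2=0 -> F1&~F2 -> 1
  row 8 [1000]: F1=1 F2=1 -> F1&~F2 -> 0
  row 9 [1001]: F1=0 F2=1 -> F1&~F2 -> 0
  row 10 [1010]: F1=1 F2=1 -> F1&~F2 -> 0
  row 11 [1011]: F1=1 F2=1 -> F1&~F2 -> 0
  row 12 [1100]: F1=0 F2=1 -> F1&~F2 -> 0
  row 13 [1101]: F1=0 F2=1 -> F1&~F2 -> 0
  row 14 [1110]: F1=0 F2=1 -> F1&~F2 -> 0
  row 15 [1111]: F1=1 F2=1 -> F1&~F2 -> 0
Full result column, 4 rows per line (u,v fixed per line; w,z runs 00..11 left to right):
  rows 0-3 [u,v=00]: 0011  = hex 3
  rows 4-7 [u,v=01]: 0001  = hex 1
  rows 8-11 [u,v=10]: 0000  = hex 0
  rows 12-15 [u,v=11]: 0000  = hex 0
Counterexample vector (row 0 .. row 15) = 0011000100000000
Output column grouped in 4s = 0011 0001 0000 0000 = 0x3100
Convert to decimal digit by digit (value = value*16 + digit):
  3 -> 3
  3*16 + 1 = 49
  49*16 + 0 = 784
  784*16 + 0 = 12544
Decimal = 12544

12544


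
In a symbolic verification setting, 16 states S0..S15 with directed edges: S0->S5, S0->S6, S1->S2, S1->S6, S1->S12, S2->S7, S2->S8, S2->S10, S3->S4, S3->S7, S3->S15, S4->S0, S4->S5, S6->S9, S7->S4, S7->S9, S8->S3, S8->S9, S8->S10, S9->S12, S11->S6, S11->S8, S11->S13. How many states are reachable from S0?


BFS from S0:
  layer 0: {S0}
  layer 1: {S5, S6}
  layer 2: {S9}
  layer 3: {S12}
Reachable set: {S0, S5, S6, S9, S12}
Count = 5

5


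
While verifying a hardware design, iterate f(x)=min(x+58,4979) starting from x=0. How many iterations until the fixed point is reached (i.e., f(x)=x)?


Step 1: x=0, cap=4979, increment=58
Step 2: x grows by 58 each step until capped at 4979; fixed point is x=4979
Step 3: iterations = ceil(4979/58) = 86

86


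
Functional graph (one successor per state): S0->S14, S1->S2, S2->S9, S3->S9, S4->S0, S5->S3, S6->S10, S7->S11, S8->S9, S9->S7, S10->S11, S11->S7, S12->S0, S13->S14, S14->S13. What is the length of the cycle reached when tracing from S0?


Trace from S0 until a state repeats:
  S0 -> S14 -> S13 -> S14
S14 first seen at step 1, revisited at step 3.
Cycle length = 3 - 1 = 2

2


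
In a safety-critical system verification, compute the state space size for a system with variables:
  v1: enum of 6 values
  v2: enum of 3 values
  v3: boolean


State space = product of domain sizes of all variables.
Domain sizes:
  v1 (enum of 6 values): 6
  v2 (enum of 3 values): 3
  v3 (boolean): 2
Product = 6 * 3 * 2 = 36

36


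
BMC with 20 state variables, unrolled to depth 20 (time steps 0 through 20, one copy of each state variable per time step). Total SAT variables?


BMC unrolls to depth k, creating one copy of each state var for steps 0..k.
Step count = 20 + 1 = 21 (steps 0 through 20)
Vars per step = 20
Total = 20 * 21 = 420

420


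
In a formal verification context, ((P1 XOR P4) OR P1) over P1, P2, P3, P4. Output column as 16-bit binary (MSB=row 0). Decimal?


Formula: ((P1 XOR P4) OR P1) over P1, P2, P3, P4 (16 rows)
Evaluate each row (bits = P1,P2,P3,P4, MSB first):
  row 0 [0000]: ((0 XOR 0) OR 0) -> 0
  row 1 [0001]: ((0 XOR 1) OR 0) -> 1
  row 2 [0010]: ((0 XOR 0) OR 0) -> 0
  row 3 [0011]: ((0 XOR 1) OR 0) -> 1
  row 4 [0100]: ((0 XOR 0) OR 0) -> 0
  row 5 [0101]: ((0 XOR 1) OR 0) -> 1
  row 6 [0110]: ((0 XOR 0) OR 0) -> 0
  row 7 [0111]: ((0 XOR 1) OR 0) -> 1
  row 8 [1000]: ((1 XOR 0) OR 1) -> 1
  row 9 [1001]: ((1 XOR 1) OR 1) -> 1
  row 10 [1010]: ((1 XOR 0) OR 1) -> 1
  row 11 [1011]: ((1 XOR 1) OR 1) -> 1
  row 12 [1100]: ((1 XOR 0) OR 1) -> 1
  row 13 [1101]: ((1 XOR 1) OR 1) -> 1
  row 14 [1110]: ((1 XOR 0) OR 1) -> 1
  row 15 [1111]: ((1 XOR 1) OR 1) -> 1
Full result column, 4 rows per line (P1,P2 fixed per line; P3,P4 runs 00..11 left to right):
  rows 0-3 [P1,P2=00]: 0101  = hex 5
  rows 4-7 [P1,P2=01]: 0101  = hex 5
  rows 8-11 [P1,P2=10]: 1111  = hex F
  rows 12-15 [P1,P2=11]: 1111  = hex F
Output column (row 0 .. row 15) = 0101010111111111
Output column grouped in 4s = 0101 0101 1111 1111 = 0x55FF
Convert to decimal digit by digit (value = value*16 + digit):
  5 -> 5
  5*16 + 5 = 85
  85*16 + 15 (F) = 1375
  1375*16 + 15 (F) = 22015
Decimal = 22015

22015


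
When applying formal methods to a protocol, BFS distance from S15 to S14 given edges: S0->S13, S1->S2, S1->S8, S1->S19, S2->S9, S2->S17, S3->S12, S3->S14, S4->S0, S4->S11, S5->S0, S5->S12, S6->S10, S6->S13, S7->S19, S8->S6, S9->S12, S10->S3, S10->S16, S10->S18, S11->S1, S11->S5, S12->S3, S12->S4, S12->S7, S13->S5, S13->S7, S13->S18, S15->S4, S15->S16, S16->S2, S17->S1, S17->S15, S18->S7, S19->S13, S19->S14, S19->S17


BFS layer-by-layer from S15:
  dist 0: {S15}
  dist 1: {S4, S16}
  dist 2: {S0, S2, S11}
  dist 3: {S1, S5, S9, S13, S17}
  dist 4: {S7, S8, S12, S18, S19}
  dist 5: {S3, S6, S14}
  -> S14 reached at distance 5
Shortest path length = 5

5


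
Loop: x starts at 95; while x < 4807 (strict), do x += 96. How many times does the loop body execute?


Step 1: x goes from 95 toward 4807 by 96; the body runs while x<4807, so iterations = ceil((bound-start)/step)
Step 2: Distance=4712
Step 3: ceil(4712/96)=50

50


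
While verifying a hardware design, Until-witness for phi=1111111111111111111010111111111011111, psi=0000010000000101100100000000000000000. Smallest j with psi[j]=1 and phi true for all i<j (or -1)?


(phi U psi) at 0: need smallest j with psi[j]=1 and phi[i]=1 for all i in [0,j).
Scan from step 0:
  step 0: phi=1, psi=0 -> continue
  step 1: phi=1, psi=0 -> continue
  step 2: phi=1, psi=0 -> continue
  step 3: phi=1, psi=0 -> continue
  step 5: psi=1 and phi held for [0,5) -> witness found
Witness step = 5

5


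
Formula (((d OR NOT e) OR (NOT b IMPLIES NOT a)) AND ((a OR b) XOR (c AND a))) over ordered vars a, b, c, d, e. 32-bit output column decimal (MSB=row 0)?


Formula: (((d OR NOT e) OR (NOT b IMPLIES NOT a)) AND ((a OR b) XOR (c AND a))) over a, b, c, d, e (32 rows)
Evaluate each row (bits = a,b,c,d,e, MSB first):
  row 0 [00000]: (((0 OR NOT 0) OR (NOT 0 IMPLIES NOT 0)) AND ((0 OR 0) XOR (0 AND 0))) -> 0
  row 1 [00001]: (((0 OR NOT 1) OR (NOT 0 IMPLIES NOT 0)) AND ((0 OR 0) XOR (0 AND 0))) -> 0
  row 2 [00010]: (((1 OR NOT 0) OR (NOT 0 IMPLIES NOT 0)) AND ((0 OR 0) XOR (0 AND 0))) -> 0
  row 3 [00011]: (((1 OR NOT 1) OR (NOT 0 IMPLIES NOT 0)) AND ((0 OR 0) XOR (0 AND 0))) -> 0
  row 4 [00100]: (((0 OR NOT 0) OR (NOT 0 IMPLIES NOT 0)) AND ((0 OR 0) XOR (1 AND 0))) -> 0
  row 5 [00101]: (((0 OR NOT 1) OR (NOT 0 IMPLIES NOT 0)) AND ((0 OR 0) XOR (1 AND 0))) -> 0
  row 6 [00110]: (((1 OR NOT 0) OR (NOT 0 IMPLIES NOT 0)) AND ((0 OR 0) XOR (1 AND 0))) -> 0
  row 7 [00111]: (((1 OR NOT 1) OR (NOT 0 IMPLIES NOT 0)) AND ((0 OR 0) XOR (1 AND 0))) -> 0
  row 8 [01000]: (((0 OR NOT 0) OR (NOT 1 IMPLIES NOT 0)) AND ((0 OR 1) XOR (0 AND 0))) -> 1
  row 9 [01001]: (((0 OR NOT 1) OR (NOT 1 IMPLIES NOT 0)) AND ((0 OR 1) XOR (0 AND 0))) -> 1
  row 10 [01010]: (((1 OR NOT 0) OR (NOT 1 IMPLIES NOT 0)) AND ((0 OR 1) XOR (0 AND 0))) -> 1
  row 11 [01011]: (((1 OR NOT 1) OR (NOT 1 IMPLIES NOT 0)) AND ((0 OR 1) XOR (0 AND 0))) -> 1
  row 12 [01100]: (((0 OR NOT 0) OR (NOT 1 IMPLIES NOT 0)) AND ((0 OR 1) XOR (1 AND 0))) -> 1
  row 13 [01101]: (((0 OR NOT 1) OR (NOT 1 IMPLIES NOT 0)) AND ((0 OR 1) XOR (1 AND 0))) -> 1
  row 14 [01110]: (((1 OR NOT 0) OR (NOT 1 IMPLIES NOT 0)) AND ((0 OR 1) XOR (1 AND 0))) -> 1
  row 15 [01111]: (((1 OR NOT 1) OR (NOT 1 IMPLIES NOT 0)) AND ((0 OR 1) XOR (1 AND 0))) -> 1
  row 16 [10000]: (((0 OR NOT 0) OR (NOT 0 IMPLIES NOT 1)) AND ((1 OR 0) XOR (0 AND 1))) -> 1
  row 17 [10001]: (((0 OR NOT 1) OR (NOT 0 IMPLIES NOT 1)) AND ((1 OR 0) XOR (0 AND 1))) -> 0
  row 18 [10010]: (((1 OR NOT 0) OR (NOT 0 IMPLIES NOT 1)) AND ((1 OR 0) XOR (0 AND 1))) -> 1
  row 19 [10011]: (((1 OR NOT 1) OR (NOT 0 IMPLIES NOT 1)) AND ((1 OR 0) XOR (0 AND 1))) -> 1
  row 20 [10100]: (((0 OR NOT 0) OR (NOT 0 IMPLIES NOT 1)) AND ((1 OR 0) XOR (1 AND 1))) -> 0
  row 21 [10101]: (((0 OR NOT 1) OR (NOT 0 IMPLIES NOT 1)) AND ((1 OR 0) XOR (1 AND 1))) -> 0
  row 22 [10110]: (((1 OR NOT 0) OR (NOT 0 IMPLIES NOT 1)) AND ((1 OR 0) XOR (1 AND 1))) -> 0
  row 23 [10111]: (((1 OR NOT 1) OR (NOT 0 IMPLIES NOT 1)) AND ((1 OR 0) XOR (1 AND 1))) -> 0
  row 24 [11000]: (((0 OR NOT 0) OR (NOT 1 IMPLIES NOT 1)) AND ((1 OR 1) XOR (0 AND 1))) -> 1
  row 25 [11001]: (((0 OR NOT 1) OR (NOT 1 IMPLIES NOT 1)) AND ((1 OR 1) XOR (0 AND 1))) -> 1
  row 26 [11010]: (((1 OR NOT 0) OR (NOT 1 IMPLIES NOT 1)) AND ((1 OR 1) XOR (0 AND 1))) -> 1
  row 27 [11011]: (((1 OR NOT 1) OR (NOT 1 IMPLIES NOT 1)) AND ((1 OR 1) XOR (0 AND 1))) -> 1
  row 28 [11100]: (((0 OR NOT 0) OR (NOT 1 IMPLIES NOT 1)) AND ((1 OR 1) XOR (1 AND 1))) -> 0
  row 29 [11101]: (((0 OR NOT 1) OR (NOT 1 IMPLIES NOT 1)) AND ((1 OR 1) XOR (1 AND 1))) -> 0
  row 30 [11110]: (((1 OR NOT 0) OR (NOT 1 IMPLIES NOT 1)) AND ((1 OR 1) XOR (1 AND 1))) -> 0
  row 31 [11111]: (((1 OR NOT 1) OR (NOT 1 IMPLIES NOT 1)) AND ((1 OR 1) XOR (1 AND 1))) -> 0
Full result column, 4 rows per line (a,b,c fixed per line; d,e runs 00..11 left to right):
  rows 0-3 [a,b,c=000]: 0000  = hex 0
  rows 4-7 [a,b,c=001]: 0000  = hex 0
  rows 8-11 [a,b,c=010]: 1111  = hex F
  rows 12-15 [a,b,c=011]: 1111  = hex F
  rows 16-19 [a,b,c=100]: 1011  = hex B
  rows 20-23 [a,b,c=101]: 0000  = hex 0
  rows 24-27 [a,b,c=110]: 1111  = hex F
  rows 28-31 [a,b,c=111]: 0000  = hex 0
Output column (row 0 .. row 31) = 00000000111111111011000011110000
Output column grouped in 4s = 0000 0000 1111 1111 1011 0000 1111 0000 = 0x00FFB0F0
Convert to decimal digit by digit (value = value*16 + digit):
  0 -> 0
  0*16 + 0 = 0
  0*16 + 15 (F) = 15
  15*16 + 15 (F) = 255
  255*16 + 11 (B) = 4091
  4091*16 + 0 = 65456
  65456*16 + 15 (F) = 1047311
  1047311*16 + 0 = 16756976
Decimal = 16756976

16756976


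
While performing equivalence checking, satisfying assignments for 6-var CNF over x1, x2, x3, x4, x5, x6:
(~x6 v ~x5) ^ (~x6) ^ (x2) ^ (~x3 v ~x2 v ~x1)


CNF with 4 clauses over 6 vars (64 assignments).
An assignment satisfies CNF iff every clause has >=1 true literal.
Check each row (bits = x1,x2,x3,x4,x5,x6; clause T/F shown):
  row 0 [000000]: clauses=TTFT -> 0
  row 1 [000001]: clauses=TFFT -> 0
  row 2 [000010]: clauses=TTFT -> 0
  row 3 [000011]: clauses=FFFT -> 0
  row 4 [000100]: clauses=TTFT -> 0
  (every remaining row is evaluated the same way; all 64 results are listed next)
Full result column, 8 rows per line (x1,x2,x3 fixed per line; x4,x5,x6 runs 000..111 left to right):
  rows 0-7 [x1,x2,x3=000]: 00000000  (ones: 0)
  rows 8-15 [x1,x2,x3=001]: 00000000  (ones: 0)
  rows 16-23 [x1,x2,x3=010]: 10101010  (ones: 4)
  rows 24-31 [x1,x2,x3=011]: 10101010  (ones: 4)
  rows 32-39 [x1,x2,x3=100]: 00000000  (ones: 0)
  rows 40-47 [x1,x2,x3=101]: 00000000  (ones: 0)
  rows 48-55 [x1,x2,x3=110]: 10101010  (ones: 4)
  rows 56-63 [x1,x2,x3=111]: 00000000  (ones: 0)
Satisfying assignments = 0+0+4+4+0+0+4+0 = 12

12


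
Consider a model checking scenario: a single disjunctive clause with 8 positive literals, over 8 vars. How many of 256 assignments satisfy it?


Step 1: Total=2^8=256
Step 2: Unsat when all 8 false: 2^0=1
Step 3: Sat=256-1=255

255


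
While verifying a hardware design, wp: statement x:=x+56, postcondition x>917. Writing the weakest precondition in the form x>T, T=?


Formula: wp(x:=E, P) = P[E/x] (substitute E for x in postcondition)
Step 1: Postcondition: x>917
Step 2: Substitute x+56 for x: x+56>917
Step 3: Solve for x: x > 917-56 = 861

861


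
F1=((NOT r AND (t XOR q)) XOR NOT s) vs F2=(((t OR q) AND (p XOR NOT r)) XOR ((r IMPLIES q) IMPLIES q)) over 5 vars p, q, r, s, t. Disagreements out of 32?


F1 = ((NOT r AND (t XOR q)) XOR NOT s)
F2 = (((t OR q) AND (p XOR NOT r)) XOR ((r IMPLIES q) IMPLIES q))
Evaluate both on each of 32 rows (bits = p,q,r,s,t):
  row 0 [00000]: F1=1 F2=0 (differ) -> 1
  row 1 [00001]: F1=0 F2=1 (differ) -> 1
  row 2 [00010]: F1=0 F2=0 -> 0
  row 3 [00011]: F1=1 F2=1 -> 0
  row 4 [00100]: F1=1 F2=1 -> 0
  row 5 [00101]: F1=1 F2=1 -> 0
  row 6 [00110]: F1=0 F2=1 (differ) -> 1
  row 7 [00111]: F1=0 F2=1 (differ) -> 1
  row 8 [01000]: F1=0 F2=0 -> 0
  row 9 [01001]: F1=1 F2=0 (differ) -> 1
  row 10 [01010]: F1=1 F2=0 (differ) -> 1
  row 11 [01011]: F1=0 F2=0 -> 0
  row 12 [01100]: F1=1 F2=1 -> 0
  row 13 [01101]: F1=1 F2=1 -> 0
  row 14 [01110]: F1=0 F2=1 (differ) -> 1
  row 15 [01111]: F1=0 F2=1 (differ) -> 1
  row 16 [10000]: F1=1 F2=0 (differ) -> 1
  row 17 [10001]: F1=0 F2=0 -> 0
  row 18 [10010]: F1=0 F2=0 -> 0
  row 19 [10011]: F1=1 F2=0 (differ) -> 1
  row 20 [10100]: F1=1 F2=1 -> 0
  row 21 [10101]: F1=1 F2=0 (differ) -> 1
  row 22 [10110]: F1=0 F2=1 (differ) -> 1
  row 23 [10111]: F1=0 F2=0 -> 0
  row 24 [11000]: F1=0 F2=1 (differ) -> 1
  row 25 [11001]: F1=1 F2=1 -> 0
  row 26 [11010]: F1=1 F2=1 -> 0
  row 27 [11011]: F1=0 F2=1 (differ) -> 1
  row 28 [11100]: F1=1 F2=0 (differ) -> 1
  row 29 [11101]: F1=1 F2=0 (differ) -> 1
  row 30 [11110]: F1=0 F2=0 -> 0
  row 31 [11111]: F1=0 F2=0 -> 0
Full result column, 8 rows per line (p,q fixed per line; r,s,t runs 000..111 left to right):
  rows 0-7 [p,q=00]: 11000011  (ones: 4)
  rows 8-15 [p,q=01]: 01100011  (ones: 4)
  rows 16-23 [p,q=10]: 10010110  (ones: 4)
  rows 24-31 [p,q=11]: 10011100  (ones: 4)
Disagreements = 4+4+4+4 = 16

16


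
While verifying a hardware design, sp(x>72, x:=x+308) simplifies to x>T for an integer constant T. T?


Formula: sp(P, x:=E) = exists old_x. (x = E[old_x/x]) AND P[old_x/x] (old_x is the value of x before the assignment; eliminate old_x by solving x = E[old_x/x] for old_x)
Step 1: Precondition P: x>72, i.e. old_x > 72
Step 2: Assignment gives x = old_x + 308, so old_x = x - 308
Step 3: Substitute into P: x - 308 > 72
Step 4: Simplify: x > 72+308 = 380

380


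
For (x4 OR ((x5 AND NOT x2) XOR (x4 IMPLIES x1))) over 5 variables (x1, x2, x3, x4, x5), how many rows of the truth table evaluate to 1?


Formula: (x4 OR ((x5 AND NOT x2) XOR (x4 IMPLIES x1))) over 5 vars (32 rows)
Evaluate each row (x1, x2, x3, x4, x5 as bits, MSB first):
  row 0 [00000]: (0 OR ((0 AND NOT 0) XOR (0 IMPLIES 0))) -> 1
  row 1 [00001]: (0 OR ((1 AND NOT 0) XOR (0 IMPLIES 0))) -> 0
  row 2 [00010]: (1 OR ((0 AND NOT 0) XOR (1 IMPLIES 0))) -> 1
  row 3 [00011]: (1 OR ((1 AND NOT 0) XOR (1 IMPLIES 0))) -> 1
  row 4 [00100]: (0 OR ((0 AND NOT 0) XOR (0 IMPLIES 0))) -> 1
  row 5 [00101]: (0 OR ((1 AND NOT 0) XOR (0 IMPLIES 0))) -> 0
  row 6 [00110]: (1 OR ((0 AND NOT 0) XOR (1 IMPLIES 0))) -> 1
  row 7 [00111]: (1 OR ((1 AND NOT 0) XOR (1 IMPLIES 0))) -> 1
  row 8 [01000]: (0 OR ((0 AND NOT 1) XOR (0 IMPLIES 0))) -> 1
  row 9 [01001]: (0 OR ((1 AND NOT 1) XOR (0 IMPLIES 0))) -> 1
  row 10 [01010]: (1 OR ((0 AND NOT 1) XOR (1 IMPLIES 0))) -> 1
  row 11 [01011]: (1 OR ((1 AND NOT 1) XOR (1 IMPLIES 0))) -> 1
  row 12 [01100]: (0 OR ((0 AND NOT 1) XOR (0 IMPLIES 0))) -> 1
  row 13 [01101]: (0 OR ((1 AND NOT 1) XOR (0 IMPLIES 0))) -> 1
  row 14 [01110]: (1 OR ((0 AND NOT 1) XOR (1 IMPLIES 0))) -> 1
  row 15 [01111]: (1 OR ((1 AND NOT 1) XOR (1 IMPLIES 0))) -> 1
  row 16 [10000]: (0 OR ((0 AND NOT 0) XOR (0 IMPLIES 1))) -> 1
  row 17 [10001]: (0 OR ((1 AND NOT 0) XOR (0 IMPLIES 1))) -> 0
  row 18 [10010]: (1 OR ((0 AND NOT 0) XOR (1 IMPLIES 1))) -> 1
  row 19 [10011]: (1 OR ((1 AND NOT 0) XOR (1 IMPLIES 1))) -> 1
  row 20 [10100]: (0 OR ((0 AND NOT 0) XOR (0 IMPLIES 1))) -> 1
  row 21 [10101]: (0 OR ((1 AND NOT 0) XOR (0 IMPLIES 1))) -> 0
  row 22 [10110]: (1 OR ((0 AND NOT 0) XOR (1 IMPLIES 1))) -> 1
  row 23 [10111]: (1 OR ((1 AND NOT 0) XOR (1 IMPLIES 1))) -> 1
  row 24 [11000]: (0 OR ((0 AND NOT 1) XOR (0 IMPLIES 1))) -> 1
  row 25 [11001]: (0 OR ((1 AND NOT 1) XOR (0 IMPLIES 1))) -> 1
  row 26 [11010]: (1 OR ((0 AND NOT 1) XOR (1 IMPLIES 1))) -> 1
  row 27 [11011]: (1 OR ((1 AND NOT 1) XOR (1 IMPLIES 1))) -> 1
  row 28 [11100]: (0 OR ((0 AND NOT 1) XOR (0 IMPLIES 1))) -> 1
  row 29 [11101]: (0 OR ((1 AND NOT 1) XOR (0 IMPLIES 1))) -> 1
  row 30 [11110]: (1 OR ((0 AND NOT 1) XOR (1 IMPLIES 1))) -> 1
  row 31 [11111]: (1 OR ((1 AND NOT 1) XOR (1 IMPLIES 1))) -> 1
Full result column, 8 rows per line (x1,x2 fixed per line; x3,x4,x5 runs 000..111 left to right):
  rows 0-7 [x1,x2=00]: 10111011  (ones: 6)
  rows 8-15 [x1,x2=01]: 11111111  (ones: 8)
  rows 16-23 [x1,x2=10]: 10111011  (ones: 6)
  rows 24-31 [x1,x2=11]: 11111111  (ones: 8)
Count of 1-rows = 6+8+6+8 = 28

28


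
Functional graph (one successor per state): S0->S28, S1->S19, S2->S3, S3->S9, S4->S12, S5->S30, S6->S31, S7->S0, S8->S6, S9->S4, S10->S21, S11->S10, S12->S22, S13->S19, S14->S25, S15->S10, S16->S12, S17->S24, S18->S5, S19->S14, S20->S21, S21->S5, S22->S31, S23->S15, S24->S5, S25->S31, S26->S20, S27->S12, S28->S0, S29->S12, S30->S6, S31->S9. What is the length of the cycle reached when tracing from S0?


Trace from S0 until a state repeats:
  S0 -> S28 -> S0
S0 first seen at step 0, revisited at step 2.
Cycle length = 2 - 0 = 2

2


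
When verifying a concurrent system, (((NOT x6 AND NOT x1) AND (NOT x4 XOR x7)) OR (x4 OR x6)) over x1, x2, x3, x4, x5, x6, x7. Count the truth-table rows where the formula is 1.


Formula: (((NOT x6 AND NOT x1) AND (NOT x4 XOR x7)) OR (x4 OR x6)) over 7 vars (128 rows)
Evaluate each row (x1, x2, x3, x4, x5, x6, x7 as bits, MSB first):
  row 0 [0000000]: (((NOT 0 AND NOT 0) AND (NOT 0 XOR 0)) OR (0 OR 0)) -> 1
  row 1 [0000001]: (((NOT 0 AND NOT 0) AND (NOT 0 XOR 1)) OR (0 OR 0)) -> 0
  row 2 [0000010]: (((NOT 1 AND NOT 0) AND (NOT 0 XOR 0)) OR (0 OR 1)) -> 1
  row 3 [0000011]: (((NOT 1 AND NOT 0) AND (NOT 0 XOR 1)) OR (0 OR 1)) -> 1
  row 4 [0000100]: (((NOT 0 AND NOT 0) AND (NOT 0 XOR 0)) OR (0 OR 0)) -> 1
  (every remaining row is evaluated the same way; all 128 results are listed next)
Full result column, 8 rows per line (x1,x2,x3,x4 fixed per line; x5,x6,x7 runs 000..111 left to right):
  rows 0-7 [x1,x2,x3,x4=0000]: 10111011  (ones: 6)
  rows 8-15 [x1,x2,x3,x4=0001]: 11111111  (ones: 8)
  rows 16-23 [x1,x2,x3,x4=0010]: 10111011  (ones: 6)
  rows 24-31 [x1,x2,x3,x4=0011]: 11111111  (ones: 8)
  rows 32-39 [x1,x2,x3,x4=0100]: 10111011  (ones: 6)
  rows 40-47 [x1,x2,x3,x4=0101]: 11111111  (ones: 8)
  rows 48-55 [x1,x2,x3,x4=0110]: 10111011  (ones: 6)
  rows 56-63 [x1,x2,x3,x4=0111]: 11111111  (ones: 8)
  rows 64-71 [x1,x2,x3,x4=1000]: 00110011  (ones: 4)
  rows 72-79 [x1,x2,x3,x4=1001]: 11111111  (ones: 8)
  rows 80-87 [x1,x2,x3,x4=1010]: 00110011  (ones: 4)
  rows 88-95 [x1,x2,x3,x4=1011]: 11111111  (ones: 8)
  rows 96-103 [x1,x2,x3,x4=1100]: 00110011  (ones: 4)
  rows 104-111 [x1,x2,x3,x4=1101]: 11111111  (ones: 8)
  rows 112-119 [x1,x2,x3,x4=1110]: 00110011  (ones: 4)
  rows 120-127 [x1,x2,x3,x4=1111]: 11111111  (ones: 8)
Count of 1-rows = 6+8+6+8+6+8+6+8+4+8+4+8+4+8+4+8 = 104

104


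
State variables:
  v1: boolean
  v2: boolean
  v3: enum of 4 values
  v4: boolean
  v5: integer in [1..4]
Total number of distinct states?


State space = product of domain sizes of all variables.
Domain sizes:
  v1 (boolean): 2
  v2 (boolean): 2
  v3 (enum of 4 values): 4
  v4 (boolean): 2
  v5 (integer in [1..4]): 4
Product = 2 * 2 * 4 * 2 * 4 = 128

128


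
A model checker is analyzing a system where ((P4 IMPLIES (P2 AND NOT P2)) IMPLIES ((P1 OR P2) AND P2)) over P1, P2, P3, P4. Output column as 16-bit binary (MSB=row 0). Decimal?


Formula: ((P4 IMPLIES (P2 AND NOT P2)) IMPLIES ((P1 OR P2) AND P2)) over P1, P2, P3, P4 (16 rows)
Evaluate each row (bits = P1,P2,P3,P4, MSB first):
  row 0 [0000]: ((0 IMPLIES (0 AND NOT 0)) IMPLIES ((0 OR 0) AND 0)) -> 0
  row 1 [0001]: ((1 IMPLIES (0 AND NOT 0)) IMPLIES ((0 OR 0) AND 0)) -> 1
  row 2 [0010]: ((0 IMPLIES (0 AND NOT 0)) IMPLIES ((0 OR 0) AND 0)) -> 0
  row 3 [0011]: ((1 IMPLIES (0 AND NOT 0)) IMPLIES ((0 OR 0) AND 0)) -> 1
  row 4 [0100]: ((0 IMPLIES (1 AND NOT 1)) IMPLIES ((0 OR 1) AND 1)) -> 1
  row 5 [0101]: ((1 IMPLIES (1 AND NOT 1)) IMPLIES ((0 OR 1) AND 1)) -> 1
  row 6 [0110]: ((0 IMPLIES (1 AND NOT 1)) IMPLIES ((0 OR 1) AND 1)) -> 1
  row 7 [0111]: ((1 IMPLIES (1 AND NOT 1)) IMPLIES ((0 OR 1) AND 1)) -> 1
  row 8 [1000]: ((0 IMPLIES (0 AND NOT 0)) IMPLIES ((1 OR 0) AND 0)) -> 0
  row 9 [1001]: ((1 IMPLIES (0 AND NOT 0)) IMPLIES ((1 OR 0) AND 0)) -> 1
  row 10 [1010]: ((0 IMPLIES (0 AND NOT 0)) IMPLIES ((1 OR 0) AND 0)) -> 0
  row 11 [1011]: ((1 IMPLIES (0 AND NOT 0)) IMPLIES ((1 OR 0) AND 0)) -> 1
  row 12 [1100]: ((0 IMPLIES (1 AND NOT 1)) IMPLIES ((1 OR 1) AND 1)) -> 1
  row 13 [1101]: ((1 IMPLIES (1 AND NOT 1)) IMPLIES ((1 OR 1) AND 1)) -> 1
  row 14 [1110]: ((0 IMPLIES (1 AND NOT 1)) IMPLIES ((1 OR 1) AND 1)) -> 1
  row 15 [1111]: ((1 IMPLIES (1 AND NOT 1)) IMPLIES ((1 OR 1) AND 1)) -> 1
Full result column, 4 rows per line (P1,P2 fixed per line; P3,P4 runs 00..11 left to right):
  rows 0-3 [P1,P2=00]: 0101  = hex 5
  rows 4-7 [P1,P2=01]: 1111  = hex F
  rows 8-11 [P1,P2=10]: 0101  = hex 5
  rows 12-15 [P1,P2=11]: 1111  = hex F
Output column (row 0 .. row 15) = 0101111101011111
Output column grouped in 4s = 0101 1111 0101 1111 = 0x5F5F
Convert to decimal digit by digit (value = value*16 + digit):
  5 -> 5
  5*16 + 15 (F) = 95
  95*16 + 5 = 1525
  1525*16 + 15 (F) = 24415
Decimal = 24415

24415


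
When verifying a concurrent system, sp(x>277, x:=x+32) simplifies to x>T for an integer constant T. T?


Formula: sp(P, x:=E) = exists old_x. (x = E[old_x/x]) AND P[old_x/x] (old_x is the value of x before the assignment; eliminate old_x by solving x = E[old_x/x] for old_x)
Step 1: Precondition P: x>277, i.e. old_x > 277
Step 2: Assignment gives x = old_x + 32, so old_x = x - 32
Step 3: Substitute into P: x - 32 > 277
Step 4: Simplify: x > 277+32 = 309

309


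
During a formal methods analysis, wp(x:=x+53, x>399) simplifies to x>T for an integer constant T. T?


Formula: wp(x:=E, P) = P[E/x] (substitute E for x in postcondition)
Step 1: Postcondition: x>399
Step 2: Substitute x+53 for x: x+53>399
Step 3: Solve for x: x > 399-53 = 346

346


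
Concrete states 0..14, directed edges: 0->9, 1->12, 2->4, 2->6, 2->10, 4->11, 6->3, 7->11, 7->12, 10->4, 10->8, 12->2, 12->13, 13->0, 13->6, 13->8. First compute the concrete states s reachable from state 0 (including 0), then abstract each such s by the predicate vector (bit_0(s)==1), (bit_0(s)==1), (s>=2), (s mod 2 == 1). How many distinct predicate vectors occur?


BFS from 0:
Concrete reachable: {0, 9}
Abstract via predicates (bit_0(s)==1), (bit_0(s)==1), (s>=2), (s mod 2 == 1):
  (0,0,0,0) <- {0}
  (1,1,1,1) <- {9}
Distinct abstract states = 2

2


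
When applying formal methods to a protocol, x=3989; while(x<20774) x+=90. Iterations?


Step 1: x goes from 3989 toward 20774 by 90; the body runs while x<20774, so iterations = ceil((bound-start)/step)
Step 2: Distance=16785
Step 3: ceil(16785/90)=187

187


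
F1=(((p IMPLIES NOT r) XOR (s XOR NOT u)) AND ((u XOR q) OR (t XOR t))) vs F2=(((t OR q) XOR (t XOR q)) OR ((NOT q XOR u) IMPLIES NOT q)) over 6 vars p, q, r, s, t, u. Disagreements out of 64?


F1 = (((p IMPLIES NOT r) XOR (s XOR NOT u)) AND ((u XOR q) OR (t XOR t)))
F2 = (((t OR q) XOR (t XOR q)) OR ((NOT q XOR u) IMPLIES NOT q))
Evaluate both on each of 64 rows (bits = p,q,r,s,t,u):
  row 0 [000000]: F1=0 F2=1 (differ) -> 1
  row 1 [000001]: F1=1 F2=1 -> 0
  row 2 [000010]: F1=0 F2=1 (differ) -> 1
  row 3 [000011]: F1=1 F2=1 -> 0
  row 4 [000100]: F1=0 F2=1 (differ) -> 1
  (every remaining row is evaluated the same way; all 64 results are listed next)
Full result column, 8 rows per line (p,q,r fixed per line; s,t,u runs 000..111 left to right):
  rows 0-7 [p,q,r=000]: 10101111  (ones: 6)
  rows 8-15 [p,q,r=001]: 10101111  (ones: 6)
  rows 16-23 [p,q,r=010]: 10110001  (ones: 4)
  rows 24-31 [p,q,r=011]: 10110001  (ones: 4)
  rows 32-39 [p,q,r=100]: 10101111  (ones: 6)
  rows 40-47 [p,q,r=101]: 11111010  (ones: 6)
  rows 48-55 [p,q,r=110]: 10110001  (ones: 4)
  rows 56-63 [p,q,r=111]: 00011011  (ones: 4)
Disagreements = 6+6+4+4+6+6+4+4 = 40

40


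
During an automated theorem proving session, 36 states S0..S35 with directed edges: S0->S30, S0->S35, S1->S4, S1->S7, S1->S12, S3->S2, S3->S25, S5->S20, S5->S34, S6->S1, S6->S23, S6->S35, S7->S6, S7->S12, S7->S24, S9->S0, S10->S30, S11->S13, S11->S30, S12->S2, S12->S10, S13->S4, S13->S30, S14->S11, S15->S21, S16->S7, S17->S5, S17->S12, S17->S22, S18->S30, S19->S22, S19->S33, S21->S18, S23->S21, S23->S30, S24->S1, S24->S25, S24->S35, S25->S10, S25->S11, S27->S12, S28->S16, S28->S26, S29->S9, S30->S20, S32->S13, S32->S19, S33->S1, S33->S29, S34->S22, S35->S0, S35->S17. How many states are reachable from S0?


BFS from S0:
  layer 0: {S0}
  layer 1: {S30, S35}
  layer 2: {S17, S20}
  layer 3: {S5, S12, S22}
  layer 4: {S2, S10, S34}
Reachable set: {S0, S2, S5, S10, S12, S17, S20, S22, S30, S34, S35}
Count = 11

11


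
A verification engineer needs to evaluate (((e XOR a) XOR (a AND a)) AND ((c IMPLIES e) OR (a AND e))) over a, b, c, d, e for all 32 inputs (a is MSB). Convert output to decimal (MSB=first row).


Formula: (((e XOR a) XOR (a AND a)) AND ((c IMPLIES e) OR (a AND e))) over a, b, c, d, e (32 rows)
Evaluate each row (bits = a,b,c,d,e, MSB first):
  row 0 [00000]: (((0 XOR 0) XOR (0 AND 0)) AND ((0 IMPLIES 0) OR (0 AND 0))) -> 0
  row 1 [00001]: (((1 XOR 0) XOR (0 AND 0)) AND ((0 IMPLIES 1) OR (0 AND 1))) -> 1
  row 2 [00010]: (((0 XOR 0) XOR (0 AND 0)) AND ((0 IMPLIES 0) OR (0 AND 0))) -> 0
  row 3 [00011]: (((1 XOR 0) XOR (0 AND 0)) AND ((0 IMPLIES 1) OR (0 AND 1))) -> 1
  row 4 [00100]: (((0 XOR 0) XOR (0 AND 0)) AND ((1 IMPLIES 0) OR (0 AND 0))) -> 0
  row 5 [00101]: (((1 XOR 0) XOR (0 AND 0)) AND ((1 IMPLIES 1) OR (0 AND 1))) -> 1
  row 6 [00110]: (((0 XOR 0) XOR (0 AND 0)) AND ((1 IMPLIES 0) OR (0 AND 0))) -> 0
  row 7 [00111]: (((1 XOR 0) XOR (0 AND 0)) AND ((1 IMPLIES 1) OR (0 AND 1))) -> 1
  row 8 [01000]: (((0 XOR 0) XOR (0 AND 0)) AND ((0 IMPLIES 0) OR (0 AND 0))) -> 0
  row 9 [01001]: (((1 XOR 0) XOR (0 AND 0)) AND ((0 IMPLIES 1) OR (0 AND 1))) -> 1
  row 10 [01010]: (((0 XOR 0) XOR (0 AND 0)) AND ((0 IMPLIES 0) OR (0 AND 0))) -> 0
  row 11 [01011]: (((1 XOR 0) XOR (0 AND 0)) AND ((0 IMPLIES 1) OR (0 AND 1))) -> 1
  row 12 [01100]: (((0 XOR 0) XOR (0 AND 0)) AND ((1 IMPLIES 0) OR (0 AND 0))) -> 0
  row 13 [01101]: (((1 XOR 0) XOR (0 AND 0)) AND ((1 IMPLIES 1) OR (0 AND 1))) -> 1
  row 14 [01110]: (((0 XOR 0) XOR (0 AND 0)) AND ((1 IMPLIES 0) OR (0 AND 0))) -> 0
  row 15 [01111]: (((1 XOR 0) XOR (0 AND 0)) AND ((1 IMPLIES 1) OR (0 AND 1))) -> 1
  row 16 [10000]: (((0 XOR 1) XOR (1 AND 1)) AND ((0 IMPLIES 0) OR (1 AND 0))) -> 0
  row 17 [10001]: (((1 XOR 1) XOR (1 AND 1)) AND ((0 IMPLIES 1) OR (1 AND 1))) -> 1
  row 18 [10010]: (((0 XOR 1) XOR (1 AND 1)) AND ((0 IMPLIES 0) OR (1 AND 0))) -> 0
  row 19 [10011]: (((1 XOR 1) XOR (1 AND 1)) AND ((0 IMPLIES 1) OR (1 AND 1))) -> 1
  row 20 [10100]: (((0 XOR 1) XOR (1 AND 1)) AND ((1 IMPLIES 0) OR (1 AND 0))) -> 0
  row 21 [10101]: (((1 XOR 1) XOR (1 AND 1)) AND ((1 IMPLIES 1) OR (1 AND 1))) -> 1
  row 22 [10110]: (((0 XOR 1) XOR (1 AND 1)) AND ((1 IMPLIES 0) OR (1 AND 0))) -> 0
  row 23 [10111]: (((1 XOR 1) XOR (1 AND 1)) AND ((1 IMPLIES 1) OR (1 AND 1))) -> 1
  row 24 [11000]: (((0 XOR 1) XOR (1 AND 1)) AND ((0 IMPLIES 0) OR (1 AND 0))) -> 0
  row 25 [11001]: (((1 XOR 1) XOR (1 AND 1)) AND ((0 IMPLIES 1) OR (1 AND 1))) -> 1
  row 26 [11010]: (((0 XOR 1) XOR (1 AND 1)) AND ((0 IMPLIES 0) OR (1 AND 0))) -> 0
  row 27 [11011]: (((1 XOR 1) XOR (1 AND 1)) AND ((0 IMPLIES 1) OR (1 AND 1))) -> 1
  row 28 [11100]: (((0 XOR 1) XOR (1 AND 1)) AND ((1 IMPLIES 0) OR (1 AND 0))) -> 0
  row 29 [11101]: (((1 XOR 1) XOR (1 AND 1)) AND ((1 IMPLIES 1) OR (1 AND 1))) -> 1
  row 30 [11110]: (((0 XOR 1) XOR (1 AND 1)) AND ((1 IMPLIES 0) OR (1 AND 0))) -> 0
  row 31 [11111]: (((1 XOR 1) XOR (1 AND 1)) AND ((1 IMPLIES 1) OR (1 AND 1))) -> 1
Full result column, 4 rows per line (a,b,c fixed per line; d,e runs 00..11 left to right):
  rows 0-3 [a,b,c=000]: 0101  = hex 5
  rows 4-7 [a,b,c=001]: 0101  = hex 5
  rows 8-11 [a,b,c=010]: 0101  = hex 5
  rows 12-15 [a,b,c=011]: 0101  = hex 5
  rows 16-19 [a,b,c=100]: 0101  = hex 5
  rows 20-23 [a,b,c=101]: 0101  = hex 5
  rows 24-27 [a,b,c=110]: 0101  = hex 5
  rows 28-31 [a,b,c=111]: 0101  = hex 5
Output column (row 0 .. row 31) = 01010101010101010101010101010101
Output column grouped in 4s = 0101 0101 0101 0101 0101 0101 0101 0101 = 0x55555555
Convert to decimal digit by digit (value = value*16 + digit):
  5 -> 5
  5*16 + 5 = 85
  85*16 + 5 = 1365
  1365*16 + 5 = 21845
  21845*16 + 5 = 349525
  349525*16 + 5 = 5592405
  5592405*16 + 5 = 89478485
  89478485*16 + 5 = 1431655765
Decimal = 1431655765

1431655765
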